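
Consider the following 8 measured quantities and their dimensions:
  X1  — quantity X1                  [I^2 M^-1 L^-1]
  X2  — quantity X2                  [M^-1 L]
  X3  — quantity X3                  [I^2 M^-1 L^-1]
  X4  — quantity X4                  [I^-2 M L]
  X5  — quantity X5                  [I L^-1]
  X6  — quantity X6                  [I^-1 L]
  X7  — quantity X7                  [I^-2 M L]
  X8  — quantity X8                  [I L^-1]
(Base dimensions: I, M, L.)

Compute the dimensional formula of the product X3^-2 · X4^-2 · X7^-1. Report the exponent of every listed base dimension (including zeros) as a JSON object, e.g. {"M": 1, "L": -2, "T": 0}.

{"I": 2, "M": -1, "L": -1}

Exponent matrix [I,M,L] × [X1,X2,X3,X4,X5,X6,X7,X8]:
  I: [ 2  0  2 -2  1 -1 -2  1]
  M: [-1 -1 -1  1  0  0  1  0]
  L: [-1  1 -1  1 -1  1  1 -1]
  [I]: (-2)·2+(-2)·-2+(-1)·-2 = 2
  [M]: (-2)·-1+(-2)·1+(-1)·1 = -1
  [L]: (-2)·-1+(-2)·1+(-1)·1 = -1
⇒ I^2 M^-1 L^-1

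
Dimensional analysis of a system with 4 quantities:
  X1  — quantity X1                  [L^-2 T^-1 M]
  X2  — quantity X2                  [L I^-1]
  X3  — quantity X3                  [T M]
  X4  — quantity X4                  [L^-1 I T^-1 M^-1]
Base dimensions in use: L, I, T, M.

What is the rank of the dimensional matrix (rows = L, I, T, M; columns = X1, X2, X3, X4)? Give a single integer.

Dimensional matrix (L×I×T×M by X1×X2×X3×X4):
  L: [-2  1  0 -1]
  I: [ 0 -1  0  1]
  T: [-1  0  1 -1]
  M: [ 1  0  1 -1]
Row reduction gives pivot columns X1,X2,X3; rank = 3

3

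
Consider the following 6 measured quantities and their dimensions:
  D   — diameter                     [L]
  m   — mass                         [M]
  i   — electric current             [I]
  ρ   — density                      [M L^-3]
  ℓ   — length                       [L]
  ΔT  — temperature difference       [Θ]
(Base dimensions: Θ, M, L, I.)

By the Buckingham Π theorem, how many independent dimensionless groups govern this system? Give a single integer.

Write exponents as rows Θ,M,L,I / cols D,m,i,ρ,ℓ,ΔT:
  Θ: [ 0  0  0  0  0  1]
  M: [ 0  1  0  1  0  0]
  L: [ 1  0  0 -3  1  0]
  I: [ 0  0  1  0  0  0]
Echelon form has 4 nonzero rows (pivots: D,m,i,ΔT)
Π count = n − r = 6 − 4 = 2

2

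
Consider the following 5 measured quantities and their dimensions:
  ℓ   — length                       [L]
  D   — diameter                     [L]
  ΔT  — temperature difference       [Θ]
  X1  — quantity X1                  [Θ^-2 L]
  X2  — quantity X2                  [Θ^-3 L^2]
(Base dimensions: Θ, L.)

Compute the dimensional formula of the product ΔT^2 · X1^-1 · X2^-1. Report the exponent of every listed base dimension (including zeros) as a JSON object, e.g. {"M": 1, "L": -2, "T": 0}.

Dimensional matrix (Θ×L by ℓ×D×ΔT×X1×X2):
  Θ: [ 0  0  1 -2 -3]
  L: [ 1  1  0  1  2]
  [Θ]: (2)·1+(-1)·-2+(-1)·-3 = 7
  [L]: (2)·0+(-1)·1+(-1)·2 = -3
⇒ Θ^7 L^-3

{"Θ": 7, "L": -3}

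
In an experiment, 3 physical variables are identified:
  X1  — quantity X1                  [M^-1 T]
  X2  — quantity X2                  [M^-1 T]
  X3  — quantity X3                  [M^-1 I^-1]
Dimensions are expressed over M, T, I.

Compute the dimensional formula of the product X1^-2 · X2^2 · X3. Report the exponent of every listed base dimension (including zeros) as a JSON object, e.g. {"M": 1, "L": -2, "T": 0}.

{"M": -1, "T": 0, "I": -1}

Exponent matrix [M,T,I] × [X1,X2,X3]:
  M: [-1 -1 -1]
  T: [ 1  1  0]
  I: [ 0  0 -1]
  [M]: (-2)·-1+(2)·-1+(1)·-1 = -1
  [T]: (-2)·1+(2)·1+(1)·0 = 0
  [I]: (-2)·0+(2)·0+(1)·-1 = -1
⇒ M^-1 I^-1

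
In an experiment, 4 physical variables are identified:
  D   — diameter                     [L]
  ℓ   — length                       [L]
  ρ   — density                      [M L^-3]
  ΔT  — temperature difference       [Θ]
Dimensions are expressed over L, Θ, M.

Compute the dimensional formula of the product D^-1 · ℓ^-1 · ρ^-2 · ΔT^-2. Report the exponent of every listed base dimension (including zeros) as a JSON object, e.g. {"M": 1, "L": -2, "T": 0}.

Dimensional matrix (L×Θ×M by D×ℓ×ρ×ΔT):
  L: [ 1  1 -3  0]
  Θ: [ 0  0  0  1]
  M: [ 0  0  1  0]
  [L]: (-1)·1+(-1)·1+(-2)·-3+(-2)·0 = 4
  [Θ]: (-1)·0+(-1)·0+(-2)·0+(-2)·1 = -2
  [M]: (-1)·0+(-1)·0+(-2)·1+(-2)·0 = -2
⇒ L^4 Θ^-2 M^-2

{"L": 4, "Θ": -2, "M": -2}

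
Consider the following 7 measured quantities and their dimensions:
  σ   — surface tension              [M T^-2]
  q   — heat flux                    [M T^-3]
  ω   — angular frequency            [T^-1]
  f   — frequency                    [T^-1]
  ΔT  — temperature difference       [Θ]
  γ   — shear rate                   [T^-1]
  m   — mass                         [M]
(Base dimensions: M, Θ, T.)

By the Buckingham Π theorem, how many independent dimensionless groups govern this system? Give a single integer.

Dimensional matrix (M×Θ×T by σ×q×ω×f×ΔT×γ×m):
  M: [ 1  1  0  0  0  0  1]
  Θ: [ 0  0  0  0  1  0  0]
  T: [-2 -3 -1 -1  0 -1  0]
Echelon form has 3 nonzero rows (pivots: σ,q,ΔT)
7 vars − rank 3 = 4 Π groups

4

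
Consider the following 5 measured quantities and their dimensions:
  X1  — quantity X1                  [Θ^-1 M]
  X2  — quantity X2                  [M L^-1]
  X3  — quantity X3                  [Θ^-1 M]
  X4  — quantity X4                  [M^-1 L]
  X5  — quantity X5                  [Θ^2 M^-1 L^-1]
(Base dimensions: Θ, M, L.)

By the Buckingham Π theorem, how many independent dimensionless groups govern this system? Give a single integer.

Write exponents as rows Θ,M,L / cols X1,X2,X3,X4,X5:
  Θ: [-1  0 -1  0  2]
  M: [ 1  1  1 -1 -1]
  L: [ 0 -1  0  1 -1]
Echelon form has 2 nonzero rows (pivots: X1,X2)
5 vars − rank 2 = 3 Π groups

3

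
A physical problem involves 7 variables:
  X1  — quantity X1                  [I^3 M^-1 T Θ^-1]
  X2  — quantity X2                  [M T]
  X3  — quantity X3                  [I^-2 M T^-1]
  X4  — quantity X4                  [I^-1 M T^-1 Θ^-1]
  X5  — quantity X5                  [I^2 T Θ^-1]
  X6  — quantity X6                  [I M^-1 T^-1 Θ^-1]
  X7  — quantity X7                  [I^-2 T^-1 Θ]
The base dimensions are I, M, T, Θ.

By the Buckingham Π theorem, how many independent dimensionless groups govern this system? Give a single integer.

Write exponents as rows I,M,T,Θ / cols X1,X2,X3,X4,X5,X6,X7:
  I: [ 3  0 -2 -1  2  1 -2]
  M: [-1  1  1  1  0 -1  0]
  T: [ 1  1 -1 -1  1 -1 -1]
  Θ: [-1  0  0 -1 -1 -1  1]
RREF → pivots at {X1,X2,X3} ⇒ r = 3
Π count = n − r = 7 − 3 = 4

4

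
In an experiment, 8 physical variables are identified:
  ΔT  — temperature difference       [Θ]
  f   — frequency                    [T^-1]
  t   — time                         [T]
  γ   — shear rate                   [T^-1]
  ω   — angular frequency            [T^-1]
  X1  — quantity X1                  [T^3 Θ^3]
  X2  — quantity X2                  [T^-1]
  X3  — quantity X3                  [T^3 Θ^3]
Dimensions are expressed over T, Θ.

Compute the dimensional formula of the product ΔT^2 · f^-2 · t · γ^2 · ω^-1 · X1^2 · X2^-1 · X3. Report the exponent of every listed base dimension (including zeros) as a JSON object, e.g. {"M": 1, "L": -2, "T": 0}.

Exponent matrix [T,Θ] × [ΔT,f,t,γ,ω,X1,X2,X3]:
  T: [ 0 -1  1 -1 -1  3 -1  3]
  Θ: [ 1  0  0  0  0  3  0  3]
  [T]: (2)·0+(-2)·-1+(1)·1+(2)·-1+(-1)·-1+(2)·3+(-1)·-1+(1)·3 = 12
  [Θ]: (2)·1+(-2)·0+(1)·0+(2)·0+(-1)·0+(2)·3+(-1)·0+(1)·3 = 11
⇒ T^12 Θ^11

{"T": 12, "Θ": 11}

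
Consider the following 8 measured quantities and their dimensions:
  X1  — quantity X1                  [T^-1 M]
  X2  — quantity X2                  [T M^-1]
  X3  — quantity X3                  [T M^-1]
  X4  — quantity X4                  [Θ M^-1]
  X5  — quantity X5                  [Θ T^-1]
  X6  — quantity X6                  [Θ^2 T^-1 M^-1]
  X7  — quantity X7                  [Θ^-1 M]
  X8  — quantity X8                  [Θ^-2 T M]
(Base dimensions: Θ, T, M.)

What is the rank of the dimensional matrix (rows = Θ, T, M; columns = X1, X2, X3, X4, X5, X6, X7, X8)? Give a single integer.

Dimensional matrix (Θ×T×M by X1×X2×X3×X4×X5×X6×X7×X8):
  Θ: [ 0  0  0  1  1  2 -1 -2]
  T: [-1  1  1  0 -1 -1  0  1]
  M: [ 1 -1 -1 -1  0 -1  1  1]
Row reduction gives pivot columns X1,X4; rank = 2

2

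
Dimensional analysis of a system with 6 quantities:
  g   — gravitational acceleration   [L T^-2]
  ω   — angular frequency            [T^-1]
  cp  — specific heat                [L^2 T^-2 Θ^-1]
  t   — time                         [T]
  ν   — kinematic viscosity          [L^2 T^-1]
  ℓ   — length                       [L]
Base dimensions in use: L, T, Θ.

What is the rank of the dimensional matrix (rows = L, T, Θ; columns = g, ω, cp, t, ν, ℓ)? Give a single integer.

Write exponents as rows L,T,Θ / cols g,ω,cp,t,ν,ℓ:
  L: [ 1  0  2  0  2  1]
  T: [-2 -1 -2  1 -1  0]
  Θ: [ 0  0 -1  0  0  0]
RREF → pivots at {g,ω,cp} ⇒ r = 3

3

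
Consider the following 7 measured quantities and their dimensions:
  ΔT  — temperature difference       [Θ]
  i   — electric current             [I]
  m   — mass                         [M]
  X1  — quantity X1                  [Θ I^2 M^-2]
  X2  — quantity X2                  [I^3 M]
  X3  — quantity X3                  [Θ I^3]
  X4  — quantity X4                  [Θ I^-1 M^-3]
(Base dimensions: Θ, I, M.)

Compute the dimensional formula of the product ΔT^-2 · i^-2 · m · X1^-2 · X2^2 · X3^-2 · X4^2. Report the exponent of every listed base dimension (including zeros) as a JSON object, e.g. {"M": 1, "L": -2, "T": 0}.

{"Θ": -4, "I": -8, "M": 1}

Dimensional matrix (Θ×I×M by ΔT×i×m×X1×X2×X3×X4):
  Θ: [ 1  0  0  1  0  1  1]
  I: [ 0  1  0  2  3  3 -1]
  M: [ 0  0  1 -2  1  0 -3]
  [Θ]: (-2)·1+(-2)·0+(1)·0+(-2)·1+(2)·0+(-2)·1+(2)·1 = -4
  [I]: (-2)·0+(-2)·1+(1)·0+(-2)·2+(2)·3+(-2)·3+(2)·-1 = -8
  [M]: (-2)·0+(-2)·0+(1)·1+(-2)·-2+(2)·1+(-2)·0+(2)·-3 = 1
⇒ Θ^-4 I^-8 M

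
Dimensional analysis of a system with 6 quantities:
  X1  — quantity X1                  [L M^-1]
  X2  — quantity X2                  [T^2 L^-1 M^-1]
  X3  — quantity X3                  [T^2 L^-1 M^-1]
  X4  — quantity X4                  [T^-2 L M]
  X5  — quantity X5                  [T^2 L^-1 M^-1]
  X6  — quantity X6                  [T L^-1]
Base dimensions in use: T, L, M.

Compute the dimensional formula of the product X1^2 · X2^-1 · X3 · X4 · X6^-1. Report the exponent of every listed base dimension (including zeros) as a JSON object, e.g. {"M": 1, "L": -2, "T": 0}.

Dimensional matrix (T×L×M by X1×X2×X3×X4×X5×X6):
  T: [ 0  2  2 -2  2  1]
  L: [ 1 -1 -1  1 -1 -1]
  M: [-1 -1 -1  1 -1  0]
  [T]: (2)·0+(-1)·2+(1)·2+(1)·-2+(-1)·1 = -3
  [L]: (2)·1+(-1)·-1+(1)·-1+(1)·1+(-1)·-1 = 4
  [M]: (2)·-1+(-1)·-1+(1)·-1+(1)·1+(-1)·0 = -1
⇒ T^-3 L^4 M^-1

{"T": -3, "L": 4, "M": -1}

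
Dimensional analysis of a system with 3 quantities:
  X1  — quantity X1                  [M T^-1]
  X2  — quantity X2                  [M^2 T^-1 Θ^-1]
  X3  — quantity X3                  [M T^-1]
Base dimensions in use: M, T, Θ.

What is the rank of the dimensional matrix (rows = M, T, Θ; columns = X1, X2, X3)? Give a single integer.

Write exponents as rows M,T,Θ / cols X1,X2,X3:
  M: [ 1  2  1]
  T: [-1 -1 -1]
  Θ: [ 0 -1  0]
Row reduction gives pivot columns X1,X2; rank = 2

2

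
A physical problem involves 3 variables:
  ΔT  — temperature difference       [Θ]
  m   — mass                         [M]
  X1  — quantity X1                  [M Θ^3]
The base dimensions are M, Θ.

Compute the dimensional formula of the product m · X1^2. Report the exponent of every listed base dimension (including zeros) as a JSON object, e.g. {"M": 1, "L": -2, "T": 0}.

Exponent matrix [M,Θ] × [ΔT,m,X1]:
  M: [ 0  1  1]
  Θ: [ 1  0  3]
  [M]: (1)·1+(2)·1 = 3
  [Θ]: (1)·0+(2)·3 = 6
⇒ M^3 Θ^6

{"M": 3, "Θ": 6}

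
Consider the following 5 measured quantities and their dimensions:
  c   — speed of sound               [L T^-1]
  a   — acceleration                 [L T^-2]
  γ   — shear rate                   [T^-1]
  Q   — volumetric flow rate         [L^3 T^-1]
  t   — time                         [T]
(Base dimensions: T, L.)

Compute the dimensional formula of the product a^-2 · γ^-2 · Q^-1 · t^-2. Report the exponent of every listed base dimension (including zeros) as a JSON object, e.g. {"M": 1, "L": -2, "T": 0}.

{"T": 5, "L": -5}

Write exponents as rows T,L / cols c,a,γ,Q,t:
  T: [-1 -2 -1 -1  1]
  L: [ 1  1  0  3  0]
  [T]: (-2)·-2+(-2)·-1+(-1)·-1+(-2)·1 = 5
  [L]: (-2)·1+(-2)·0+(-1)·3+(-2)·0 = -5
⇒ T^5 L^-5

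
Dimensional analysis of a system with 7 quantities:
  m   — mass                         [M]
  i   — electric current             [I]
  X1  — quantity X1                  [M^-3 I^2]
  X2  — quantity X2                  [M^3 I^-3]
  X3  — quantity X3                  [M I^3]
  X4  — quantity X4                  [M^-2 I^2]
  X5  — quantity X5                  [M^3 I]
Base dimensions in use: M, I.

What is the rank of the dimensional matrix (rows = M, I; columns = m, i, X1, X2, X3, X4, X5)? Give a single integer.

Write exponents as rows M,I / cols m,i,X1,X2,X3,X4,X5:
  M: [ 1  0 -3  3  1 -2  3]
  I: [ 0  1  2 -3  3  2  1]
RREF → pivots at {m,i} ⇒ r = 2

2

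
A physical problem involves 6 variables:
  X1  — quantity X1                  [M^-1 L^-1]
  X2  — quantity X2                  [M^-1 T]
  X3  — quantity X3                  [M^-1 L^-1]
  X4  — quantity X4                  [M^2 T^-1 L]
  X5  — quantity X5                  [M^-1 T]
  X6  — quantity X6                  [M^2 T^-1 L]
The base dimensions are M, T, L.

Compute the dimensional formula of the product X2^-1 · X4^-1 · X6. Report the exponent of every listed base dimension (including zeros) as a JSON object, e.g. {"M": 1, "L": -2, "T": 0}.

Dimensional matrix (M×T×L by X1×X2×X3×X4×X5×X6):
  M: [-1 -1 -1  2 -1  2]
  T: [ 0  1  0 -1  1 -1]
  L: [-1  0 -1  1  0  1]
  [M]: (-1)·-1+(-1)·2+(1)·2 = 1
  [T]: (-1)·1+(-1)·-1+(1)·-1 = -1
  [L]: (-1)·0+(-1)·1+(1)·1 = 0
⇒ M T^-1

{"M": 1, "T": -1, "L": 0}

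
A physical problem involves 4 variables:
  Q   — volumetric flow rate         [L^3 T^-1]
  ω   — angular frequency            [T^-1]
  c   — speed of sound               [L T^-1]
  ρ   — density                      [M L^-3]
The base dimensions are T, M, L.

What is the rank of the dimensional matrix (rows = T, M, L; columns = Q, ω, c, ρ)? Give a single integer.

3

Exponent matrix [T,M,L] × [Q,ω,c,ρ]:
  T: [-1 -1 -1  0]
  M: [ 0  0  0  1]
  L: [ 3  0  1 -3]
Echelon form has 3 nonzero rows (pivots: Q,ω,ρ)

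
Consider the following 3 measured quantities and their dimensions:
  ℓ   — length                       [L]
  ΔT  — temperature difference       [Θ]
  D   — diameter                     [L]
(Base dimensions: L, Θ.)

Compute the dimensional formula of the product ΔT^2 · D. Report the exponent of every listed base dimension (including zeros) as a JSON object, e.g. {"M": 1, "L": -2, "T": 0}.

{"L": 1, "Θ": 2}

Dimensional matrix (L×Θ by ℓ×ΔT×D):
  L: [ 1  0  1]
  Θ: [ 0  1  0]
  [L]: (2)·0+(1)·1 = 1
  [Θ]: (2)·1+(1)·0 = 2
⇒ L Θ^2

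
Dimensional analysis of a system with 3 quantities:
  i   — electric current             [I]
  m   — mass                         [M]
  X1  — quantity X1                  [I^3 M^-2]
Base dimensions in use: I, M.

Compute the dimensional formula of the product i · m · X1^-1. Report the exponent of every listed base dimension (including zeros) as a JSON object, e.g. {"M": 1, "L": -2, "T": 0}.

{"I": -2, "M": 3}

Dimensional matrix (I×M by i×m×X1):
  I: [ 1  0  3]
  M: [ 0  1 -2]
  [I]: (1)·1+(1)·0+(-1)·3 = -2
  [M]: (1)·0+(1)·1+(-1)·-2 = 3
⇒ I^-2 M^3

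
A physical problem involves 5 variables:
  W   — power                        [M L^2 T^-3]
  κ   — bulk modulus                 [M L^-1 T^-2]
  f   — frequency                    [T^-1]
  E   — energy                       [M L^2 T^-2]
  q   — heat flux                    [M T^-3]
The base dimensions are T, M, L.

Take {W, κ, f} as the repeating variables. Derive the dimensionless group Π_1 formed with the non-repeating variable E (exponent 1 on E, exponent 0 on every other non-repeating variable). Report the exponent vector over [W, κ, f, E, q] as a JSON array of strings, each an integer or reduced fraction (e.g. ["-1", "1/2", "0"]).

["-1", "0", "1", "1", "0"]

Exponent matrix [T,M,L] × [W,κ,f,E,q]:
  T: [-3 -2 -1 -2 -3]
  M: [ 1  1  0  1  1]
  L: [ 2 -1  0  2  0]
RREF → pivots at {W,κ,f} ⇒ r = 3
Repeat: W,κ,f; free: E,q
RREF:
  r0: [   1    0    0    1  1/3]
  r1: [   0    1    0    0  2/3]
  r2: [   0    0    1   -1  2/3]
Fix exponent of E at 1, q at 0; solve each RREF row for its pivot's exponent:
  r0: exp(W) + (1)·1 = 0 ⇒ exp(W) = -1
  r1: exp(κ) + (0)·1 = 0 ⇒ exp(κ) = 0
  r2: exp(f) + (-1)·1 = 0 ⇒ exp(f) = 1
Π_1 = W^-1 · f · E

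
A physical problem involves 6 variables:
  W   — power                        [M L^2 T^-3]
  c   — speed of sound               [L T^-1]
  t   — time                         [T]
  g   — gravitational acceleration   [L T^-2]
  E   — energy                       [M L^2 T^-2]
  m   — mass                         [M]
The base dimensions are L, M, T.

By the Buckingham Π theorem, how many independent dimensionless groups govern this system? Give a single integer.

3

Exponent matrix [L,M,T] × [W,c,t,g,E,m]:
  L: [ 2  1  0  1  2  0]
  M: [ 1  0  0  0  1  1]
  T: [-3 -1  1 -2 -2  0]
RREF → pivots at {W,c,t} ⇒ r = 3
Π count = n − r = 6 − 3 = 3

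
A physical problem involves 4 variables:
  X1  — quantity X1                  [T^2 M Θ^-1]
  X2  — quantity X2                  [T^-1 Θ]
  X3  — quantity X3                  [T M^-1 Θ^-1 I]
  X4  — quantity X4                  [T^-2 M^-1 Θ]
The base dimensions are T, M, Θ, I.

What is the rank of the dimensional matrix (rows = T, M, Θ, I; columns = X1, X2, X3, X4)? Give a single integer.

3

Exponent matrix [T,M,Θ,I] × [X1,X2,X3,X4]:
  T: [ 2 -1  1 -2]
  M: [ 1  0 -1 -1]
  Θ: [-1  1 -1  1]
  I: [ 0  0  1  0]
RREF → pivots at {X1,X2,X3} ⇒ r = 3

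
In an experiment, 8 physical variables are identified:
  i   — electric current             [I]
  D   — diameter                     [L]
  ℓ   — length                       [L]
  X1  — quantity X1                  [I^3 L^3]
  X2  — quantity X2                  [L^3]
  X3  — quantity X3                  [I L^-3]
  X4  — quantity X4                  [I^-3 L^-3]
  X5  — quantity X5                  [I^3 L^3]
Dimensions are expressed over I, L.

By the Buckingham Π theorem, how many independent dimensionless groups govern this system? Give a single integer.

Write exponents as rows I,L / cols i,D,ℓ,X1,X2,X3,X4,X5:
  I: [ 1  0  0  3  0  1 -3  3]
  L: [ 0  1  1  3  3 -3 -3  3]
Row reduction gives pivot columns i,D; rank = 2
Π count = n − r = 8 − 2 = 6

6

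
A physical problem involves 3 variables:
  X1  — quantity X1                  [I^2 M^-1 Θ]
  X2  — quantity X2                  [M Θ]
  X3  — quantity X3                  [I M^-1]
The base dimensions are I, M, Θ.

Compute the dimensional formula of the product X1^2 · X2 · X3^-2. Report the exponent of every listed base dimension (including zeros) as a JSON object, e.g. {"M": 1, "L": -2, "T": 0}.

{"I": 2, "M": 1, "Θ": 3}

Exponent matrix [I,M,Θ] × [X1,X2,X3]:
  I: [ 2  0  1]
  M: [-1  1 -1]
  Θ: [ 1  1  0]
  [I]: (2)·2+(1)·0+(-2)·1 = 2
  [M]: (2)·-1+(1)·1+(-2)·-1 = 1
  [Θ]: (2)·1+(1)·1+(-2)·0 = 3
⇒ I^2 M Θ^3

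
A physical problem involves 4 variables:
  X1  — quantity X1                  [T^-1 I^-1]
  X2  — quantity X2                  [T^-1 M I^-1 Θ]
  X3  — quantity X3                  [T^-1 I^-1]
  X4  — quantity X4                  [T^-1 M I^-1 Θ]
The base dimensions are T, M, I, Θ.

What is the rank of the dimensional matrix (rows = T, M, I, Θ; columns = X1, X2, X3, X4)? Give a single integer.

2

Write exponents as rows T,M,I,Θ / cols X1,X2,X3,X4:
  T: [-1 -1 -1 -1]
  M: [ 0  1  0  1]
  I: [-1 -1 -1 -1]
  Θ: [ 0  1  0  1]
RREF → pivots at {X1,X2} ⇒ r = 2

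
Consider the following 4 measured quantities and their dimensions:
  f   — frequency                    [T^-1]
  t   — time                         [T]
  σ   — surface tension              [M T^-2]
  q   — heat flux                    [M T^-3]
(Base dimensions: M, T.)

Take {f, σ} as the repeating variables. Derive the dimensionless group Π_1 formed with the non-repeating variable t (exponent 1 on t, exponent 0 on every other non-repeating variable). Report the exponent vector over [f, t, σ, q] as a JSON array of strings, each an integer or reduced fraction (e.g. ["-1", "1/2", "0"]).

Dimensional matrix (M×T by f×t×σ×q):
  M: [ 0  0  1  1]
  T: [-1  1 -2 -3]
Row reduction gives pivot columns f,σ; rank = 2
Pivot set = {f,σ}, free = {t,q}
RREF:
  r0: [   1   -1    0    1]
  r1: [   0    0    1    1]
Fix exponent of t at 1, q at 0; solve each RREF row for its pivot's exponent:
  r0: exp(f) + (-1)·1 = 0 ⇒ exp(f) = 1
  r1: exp(σ) + (0)·1 = 0 ⇒ exp(σ) = 0
Π_1 = f · t

["1", "1", "0", "0"]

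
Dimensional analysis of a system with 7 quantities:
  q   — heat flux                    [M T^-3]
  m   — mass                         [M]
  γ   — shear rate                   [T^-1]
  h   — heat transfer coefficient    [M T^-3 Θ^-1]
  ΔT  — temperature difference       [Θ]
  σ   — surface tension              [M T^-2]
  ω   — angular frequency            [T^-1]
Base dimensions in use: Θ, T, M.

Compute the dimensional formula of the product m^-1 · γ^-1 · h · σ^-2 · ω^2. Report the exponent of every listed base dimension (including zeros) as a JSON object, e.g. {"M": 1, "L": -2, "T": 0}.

{"Θ": -1, "T": 0, "M": -2}

Exponent matrix [Θ,T,M] × [q,m,γ,h,ΔT,σ,ω]:
  Θ: [ 0  0  0 -1  1  0  0]
  T: [-3  0 -1 -3  0 -2 -1]
  M: [ 1  1  0  1  0  1  0]
  [Θ]: (-1)·0+(-1)·0+(1)·-1+(-2)·0+(2)·0 = -1
  [T]: (-1)·0+(-1)·-1+(1)·-3+(-2)·-2+(2)·-1 = 0
  [M]: (-1)·1+(-1)·0+(1)·1+(-2)·1+(2)·0 = -2
⇒ Θ^-1 M^-2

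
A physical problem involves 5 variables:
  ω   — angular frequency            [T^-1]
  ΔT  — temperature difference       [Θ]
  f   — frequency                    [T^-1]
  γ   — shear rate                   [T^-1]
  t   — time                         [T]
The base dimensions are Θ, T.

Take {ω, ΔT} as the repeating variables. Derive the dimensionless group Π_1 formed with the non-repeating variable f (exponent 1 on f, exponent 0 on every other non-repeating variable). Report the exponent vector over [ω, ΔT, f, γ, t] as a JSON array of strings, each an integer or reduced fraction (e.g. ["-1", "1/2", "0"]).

["-1", "0", "1", "0", "0"]

Dimensional matrix (Θ×T by ω×ΔT×f×γ×t):
  Θ: [ 0  1  0  0  0]
  T: [-1  0 -1 -1  1]
Echelon form has 2 nonzero rows (pivots: ω,ΔT)
Repeat: ω,ΔT; free: f,γ,t
RREF:
  r0: [   1    0    1    1   -1]
  r1: [   0    1    0    0    0]
Fix exponent of f at 1, γ at 0, t at 0; solve each RREF row for its pivot's exponent:
  r0: exp(ω) + (1)·1 = 0 ⇒ exp(ω) = -1
  r1: exp(ΔT) + (0)·1 = 0 ⇒ exp(ΔT) = 0
Π_1 = ω^-1 · f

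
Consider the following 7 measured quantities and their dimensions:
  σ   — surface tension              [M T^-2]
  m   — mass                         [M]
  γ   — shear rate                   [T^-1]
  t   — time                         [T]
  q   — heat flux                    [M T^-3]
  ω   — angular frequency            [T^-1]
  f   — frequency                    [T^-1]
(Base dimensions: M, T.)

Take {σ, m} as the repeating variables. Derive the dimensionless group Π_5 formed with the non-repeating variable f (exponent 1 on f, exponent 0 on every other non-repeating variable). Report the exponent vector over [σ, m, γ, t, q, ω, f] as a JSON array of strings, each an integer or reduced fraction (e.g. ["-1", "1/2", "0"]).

Write exponents as rows M,T / cols σ,m,γ,t,q,ω,f:
  M: [ 1  1  0  0  1  0  0]
  T: [-2  0 -1  1 -3 -1 -1]
Row reduction gives pivot columns σ,m; rank = 2
Pivot set = {σ,m}, free = {γ,t,q,ω,f}
RREF:
  r0: [   1    0  1/2 -1/2  3/2  1/2  1/2]
  r1: [   0    1 -1/2  1/2 -1/2 -1/2 -1/2]
Fix exponent of f at 1, γ at 0, t at 0, q at 0, ω at 0; solve each RREF row for its pivot's exponent:
  r0: exp(σ) + (1/2)·1 = 0 ⇒ exp(σ) = -1/2
  r1: exp(m) + (-1/2)·1 = 0 ⇒ exp(m) = 1/2
Π_5 = σ^(-1/2) · m^(1/2) · f

["-1/2", "1/2", "0", "0", "0", "0", "1"]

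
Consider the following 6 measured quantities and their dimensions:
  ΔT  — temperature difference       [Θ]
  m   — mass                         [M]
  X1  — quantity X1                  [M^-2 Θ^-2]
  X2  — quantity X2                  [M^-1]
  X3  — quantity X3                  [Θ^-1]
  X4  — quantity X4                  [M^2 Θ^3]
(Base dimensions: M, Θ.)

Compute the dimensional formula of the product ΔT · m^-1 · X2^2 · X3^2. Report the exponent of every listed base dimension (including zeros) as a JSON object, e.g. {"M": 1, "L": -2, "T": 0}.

{"M": -3, "Θ": -1}

Write exponents as rows M,Θ / cols ΔT,m,X1,X2,X3,X4:
  M: [ 0  1 -2 -1  0  2]
  Θ: [ 1  0 -2  0 -1  3]
  [M]: (1)·0+(-1)·1+(2)·-1+(2)·0 = -3
  [Θ]: (1)·1+(-1)·0+(2)·0+(2)·-1 = -1
⇒ M^-3 Θ^-1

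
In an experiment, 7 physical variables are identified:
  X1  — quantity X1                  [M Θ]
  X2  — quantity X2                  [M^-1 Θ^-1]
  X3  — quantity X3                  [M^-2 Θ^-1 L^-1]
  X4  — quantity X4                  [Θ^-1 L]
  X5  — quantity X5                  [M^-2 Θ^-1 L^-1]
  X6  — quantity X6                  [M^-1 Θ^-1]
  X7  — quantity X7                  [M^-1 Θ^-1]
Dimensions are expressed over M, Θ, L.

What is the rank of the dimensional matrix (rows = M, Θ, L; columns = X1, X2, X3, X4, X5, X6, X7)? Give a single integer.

Exponent matrix [M,Θ,L] × [X1,X2,X3,X4,X5,X6,X7]:
  M: [ 1 -1 -2  0 -2 -1 -1]
  Θ: [ 1 -1 -1 -1 -1 -1 -1]
  L: [ 0  0 -1  1 -1  0  0]
Echelon form has 2 nonzero rows (pivots: X1,X3)

2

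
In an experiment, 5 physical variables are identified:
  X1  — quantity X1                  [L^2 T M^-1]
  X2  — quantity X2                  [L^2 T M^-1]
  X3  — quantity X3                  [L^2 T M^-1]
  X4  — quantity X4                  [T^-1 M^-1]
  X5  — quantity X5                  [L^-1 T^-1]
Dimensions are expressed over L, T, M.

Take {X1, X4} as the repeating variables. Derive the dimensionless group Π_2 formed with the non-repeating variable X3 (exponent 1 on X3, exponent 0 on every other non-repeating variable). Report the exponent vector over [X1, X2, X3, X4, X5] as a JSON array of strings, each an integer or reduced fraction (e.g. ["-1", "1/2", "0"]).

["-1", "0", "1", "0", "0"]

Dimensional matrix (L×T×M by X1×X2×X3×X4×X5):
  L: [ 2  2  2  0 -1]
  T: [ 1  1  1 -1 -1]
  M: [-1 -1 -1 -1  0]
Echelon form has 2 nonzero rows (pivots: X1,X4)
Repeat: X1,X4; free: X2,X3,X5
RREF:
  r0: [   1    1    1    0 -1/2]
  r1: [   0    0    0    1  1/2]
  r2: [   0    0    0    0    0]
Fix exponent of X3 at 1, X2 at 0, X5 at 0; solve each RREF row for its pivot's exponent:
  r0: exp(X1) + (1)·1 = 0 ⇒ exp(X1) = -1
  r1: exp(X4) + (0)·1 = 0 ⇒ exp(X4) = 0
Π_2 = X1^-1 · X3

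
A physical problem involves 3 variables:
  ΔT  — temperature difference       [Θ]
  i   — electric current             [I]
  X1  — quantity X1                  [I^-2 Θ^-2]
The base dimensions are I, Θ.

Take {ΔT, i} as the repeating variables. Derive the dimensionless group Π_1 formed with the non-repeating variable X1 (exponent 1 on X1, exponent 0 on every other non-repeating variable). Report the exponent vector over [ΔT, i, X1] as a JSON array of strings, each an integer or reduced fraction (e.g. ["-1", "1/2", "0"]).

["2", "2", "1"]

Exponent matrix [I,Θ] × [ΔT,i,X1]:
  I: [ 0  1 -2]
  Θ: [ 1  0 -2]
RREF → pivots at {ΔT,i} ⇒ r = 2
Repeat: ΔT,i; free: X1
RREF:
  r0: [   1    0   -2]
  r1: [   0    1   -2]
Fix exponent of X1 at 1; solve each RREF row for its pivot's exponent:
  r0: exp(ΔT) + (-2)·1 = 0 ⇒ exp(ΔT) = 2
  r1: exp(i) + (-2)·1 = 0 ⇒ exp(i) = 2
Π_1 = ΔT^2 · i^2 · X1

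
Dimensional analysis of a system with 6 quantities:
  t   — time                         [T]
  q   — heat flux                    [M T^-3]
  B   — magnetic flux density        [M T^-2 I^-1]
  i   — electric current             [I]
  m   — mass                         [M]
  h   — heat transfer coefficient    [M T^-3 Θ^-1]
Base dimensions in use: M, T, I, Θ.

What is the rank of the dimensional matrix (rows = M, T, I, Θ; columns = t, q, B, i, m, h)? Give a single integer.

4

Write exponents as rows M,T,I,Θ / cols t,q,B,i,m,h:
  M: [ 0  1  1  0  1  1]
  T: [ 1 -3 -2  0  0 -3]
  I: [ 0  0 -1  1  0  0]
  Θ: [ 0  0  0  0  0 -1]
Row reduction gives pivot columns t,q,B,h; rank = 4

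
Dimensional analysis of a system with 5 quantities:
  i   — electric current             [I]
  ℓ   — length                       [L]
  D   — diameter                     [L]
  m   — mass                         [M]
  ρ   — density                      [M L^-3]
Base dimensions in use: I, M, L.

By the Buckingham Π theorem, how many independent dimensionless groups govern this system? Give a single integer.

Dimensional matrix (I×M×L by i×ℓ×D×m×ρ):
  I: [ 1  0  0  0  0]
  M: [ 0  0  0  1  1]
  L: [ 0  1  1  0 -3]
Echelon form has 3 nonzero rows (pivots: i,ℓ,m)
5 vars − rank 3 = 2 Π groups

2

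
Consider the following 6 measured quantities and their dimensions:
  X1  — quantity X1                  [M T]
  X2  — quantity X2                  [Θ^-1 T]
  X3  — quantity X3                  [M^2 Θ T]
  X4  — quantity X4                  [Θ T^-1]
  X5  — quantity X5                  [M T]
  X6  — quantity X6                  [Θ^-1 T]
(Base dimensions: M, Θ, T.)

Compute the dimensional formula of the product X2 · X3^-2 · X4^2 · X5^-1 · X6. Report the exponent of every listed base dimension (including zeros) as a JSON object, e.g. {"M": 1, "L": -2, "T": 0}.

{"M": -5, "Θ": -2, "T": -3}

Dimensional matrix (M×Θ×T by X1×X2×X3×X4×X5×X6):
  M: [ 1  0  2  0  1  0]
  Θ: [ 0 -1  1  1  0 -1]
  T: [ 1  1  1 -1  1  1]
  [M]: (1)·0+(-2)·2+(2)·0+(-1)·1+(1)·0 = -5
  [Θ]: (1)·-1+(-2)·1+(2)·1+(-1)·0+(1)·-1 = -2
  [T]: (1)·1+(-2)·1+(2)·-1+(-1)·1+(1)·1 = -3
⇒ M^-5 Θ^-2 T^-3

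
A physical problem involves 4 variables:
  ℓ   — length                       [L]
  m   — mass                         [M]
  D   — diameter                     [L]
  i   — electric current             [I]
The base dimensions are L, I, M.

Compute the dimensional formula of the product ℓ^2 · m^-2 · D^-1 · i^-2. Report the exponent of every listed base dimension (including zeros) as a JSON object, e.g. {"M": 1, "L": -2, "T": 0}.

{"L": 1, "I": -2, "M": -2}

Write exponents as rows L,I,M / cols ℓ,m,D,i:
  L: [ 1  0  1  0]
  I: [ 0  0  0  1]
  M: [ 0  1  0  0]
  [L]: (2)·1+(-2)·0+(-1)·1+(-2)·0 = 1
  [I]: (2)·0+(-2)·0+(-1)·0+(-2)·1 = -2
  [M]: (2)·0+(-2)·1+(-1)·0+(-2)·0 = -2
⇒ L I^-2 M^-2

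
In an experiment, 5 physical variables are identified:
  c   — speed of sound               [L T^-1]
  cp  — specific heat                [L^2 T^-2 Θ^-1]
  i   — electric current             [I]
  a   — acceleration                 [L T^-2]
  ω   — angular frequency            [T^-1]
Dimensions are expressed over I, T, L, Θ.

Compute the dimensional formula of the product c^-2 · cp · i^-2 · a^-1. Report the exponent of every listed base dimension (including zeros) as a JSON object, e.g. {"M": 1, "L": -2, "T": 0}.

{"I": -2, "T": 2, "L": -1, "Θ": -1}

Write exponents as rows I,T,L,Θ / cols c,cp,i,a,ω:
  I: [ 0  0  1  0  0]
  T: [-1 -2  0 -2 -1]
  L: [ 1  2  0  1  0]
  Θ: [ 0 -1  0  0  0]
  [I]: (-2)·0+(1)·0+(-2)·1+(-1)·0 = -2
  [T]: (-2)·-1+(1)·-2+(-2)·0+(-1)·-2 = 2
  [L]: (-2)·1+(1)·2+(-2)·0+(-1)·1 = -1
  [Θ]: (-2)·0+(1)·-1+(-2)·0+(-1)·0 = -1
⇒ I^-2 T^2 L^-1 Θ^-1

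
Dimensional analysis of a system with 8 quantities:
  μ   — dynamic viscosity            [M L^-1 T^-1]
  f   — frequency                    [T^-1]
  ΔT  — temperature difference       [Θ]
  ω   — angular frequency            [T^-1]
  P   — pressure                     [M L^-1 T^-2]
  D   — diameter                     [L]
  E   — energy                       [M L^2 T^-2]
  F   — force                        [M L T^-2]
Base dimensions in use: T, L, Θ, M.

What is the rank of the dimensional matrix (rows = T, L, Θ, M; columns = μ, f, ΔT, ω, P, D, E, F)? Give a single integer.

4

Write exponents as rows T,L,Θ,M / cols μ,f,ΔT,ω,P,D,E,F:
  T: [-1 -1  0 -1 -2  0 -2 -2]
  L: [-1  0  0  0 -1  1  2  1]
  Θ: [ 0  0  1  0  0  0  0  0]
  M: [ 1  0  0  0  1  0  1  1]
Row reduction gives pivot columns μ,f,ΔT,D; rank = 4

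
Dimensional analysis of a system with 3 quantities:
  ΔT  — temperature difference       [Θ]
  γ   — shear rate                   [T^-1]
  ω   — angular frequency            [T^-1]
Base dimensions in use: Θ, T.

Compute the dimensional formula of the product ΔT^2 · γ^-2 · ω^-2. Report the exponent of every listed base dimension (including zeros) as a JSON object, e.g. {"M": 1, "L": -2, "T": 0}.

{"Θ": 2, "T": 4}

Dimensional matrix (Θ×T by ΔT×γ×ω):
  Θ: [ 1  0  0]
  T: [ 0 -1 -1]
  [Θ]: (2)·1+(-2)·0+(-2)·0 = 2
  [T]: (2)·0+(-2)·-1+(-2)·-1 = 4
⇒ Θ^2 T^4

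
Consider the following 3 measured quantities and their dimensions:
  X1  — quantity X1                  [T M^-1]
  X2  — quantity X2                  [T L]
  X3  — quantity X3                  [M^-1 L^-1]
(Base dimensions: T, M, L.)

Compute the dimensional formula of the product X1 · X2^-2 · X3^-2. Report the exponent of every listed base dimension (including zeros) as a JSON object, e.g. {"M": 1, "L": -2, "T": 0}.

{"T": -1, "M": 1, "L": 0}

Exponent matrix [T,M,L] × [X1,X2,X3]:
  T: [ 1  1  0]
  M: [-1  0 -1]
  L: [ 0  1 -1]
  [T]: (1)·1+(-2)·1+(-2)·0 = -1
  [M]: (1)·-1+(-2)·0+(-2)·-1 = 1
  [L]: (1)·0+(-2)·1+(-2)·-1 = 0
⇒ T^-1 M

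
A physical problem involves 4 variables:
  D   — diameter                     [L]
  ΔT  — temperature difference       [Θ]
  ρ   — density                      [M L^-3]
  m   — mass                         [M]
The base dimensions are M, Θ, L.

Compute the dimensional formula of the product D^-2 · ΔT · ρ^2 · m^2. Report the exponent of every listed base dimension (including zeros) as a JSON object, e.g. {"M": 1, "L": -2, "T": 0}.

Dimensional matrix (M×Θ×L by D×ΔT×ρ×m):
  M: [ 0  0  1  1]
  Θ: [ 0  1  0  0]
  L: [ 1  0 -3  0]
  [M]: (-2)·0+(1)·0+(2)·1+(2)·1 = 4
  [Θ]: (-2)·0+(1)·1+(2)·0+(2)·0 = 1
  [L]: (-2)·1+(1)·0+(2)·-3+(2)·0 = -8
⇒ M^4 Θ L^-8

{"M": 4, "Θ": 1, "L": -8}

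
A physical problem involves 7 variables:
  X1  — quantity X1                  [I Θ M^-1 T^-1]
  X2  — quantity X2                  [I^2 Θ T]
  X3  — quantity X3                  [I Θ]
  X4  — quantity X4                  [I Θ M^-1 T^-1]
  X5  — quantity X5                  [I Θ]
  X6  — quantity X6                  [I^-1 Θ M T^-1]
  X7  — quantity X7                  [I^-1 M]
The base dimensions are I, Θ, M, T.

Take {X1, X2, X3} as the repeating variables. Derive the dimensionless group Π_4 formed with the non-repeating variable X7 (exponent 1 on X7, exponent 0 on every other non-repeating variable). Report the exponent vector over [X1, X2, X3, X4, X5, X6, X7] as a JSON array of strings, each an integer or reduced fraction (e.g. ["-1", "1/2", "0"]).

Dimensional matrix (I×Θ×M×T by X1×X2×X3×X4×X5×X6×X7):
  I: [ 1  2  1  1  1 -1 -1]
  Θ: [ 1  1  1  1  1  1  0]
  M: [-1  0  0 -1  0  1  1]
  T: [-1  1  0 -1  0 -1  0]
Echelon form has 3 nonzero rows (pivots: X1,X2,X3)
Repeat: X1,X2,X3; free: X4,X5,X6,X7
RREF:
  r0: [   1    0    0    1    0   -1   -1]
  r1: [   0    1    0    0    0   -2   -1]
  r2: [   0    0    1    0    1    4    2]
  r3: [   0    0    0    0    0    0    0]
Fix exponent of X7 at 1, X4 at 0, X5 at 0, X6 at 0; solve each RREF row for its pivot's exponent:
  r0: exp(X1) + (-1)·1 = 0 ⇒ exp(X1) = 1
  r1: exp(X2) + (-1)·1 = 0 ⇒ exp(X2) = 1
  r2: exp(X3) + (2)·1 = 0 ⇒ exp(X3) = -2
Π_4 = X1 · X2 · X3^-2 · X7

["1", "1", "-2", "0", "0", "0", "1"]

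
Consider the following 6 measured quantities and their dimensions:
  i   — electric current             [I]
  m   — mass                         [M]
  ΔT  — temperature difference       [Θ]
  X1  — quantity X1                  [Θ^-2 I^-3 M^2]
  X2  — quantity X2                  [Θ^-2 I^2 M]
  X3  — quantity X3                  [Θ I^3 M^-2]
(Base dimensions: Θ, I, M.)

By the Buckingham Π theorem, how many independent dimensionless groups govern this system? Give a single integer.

Dimensional matrix (Θ×I×M by i×m×ΔT×X1×X2×X3):
  Θ: [ 0  0  1 -2 -2  1]
  I: [ 1  0  0 -3  2  3]
  M: [ 0  1  0  2  1 -2]
Row reduction gives pivot columns i,m,ΔT; rank = 3
n=6, r=3 ⇒ 3 dimensionless groups

3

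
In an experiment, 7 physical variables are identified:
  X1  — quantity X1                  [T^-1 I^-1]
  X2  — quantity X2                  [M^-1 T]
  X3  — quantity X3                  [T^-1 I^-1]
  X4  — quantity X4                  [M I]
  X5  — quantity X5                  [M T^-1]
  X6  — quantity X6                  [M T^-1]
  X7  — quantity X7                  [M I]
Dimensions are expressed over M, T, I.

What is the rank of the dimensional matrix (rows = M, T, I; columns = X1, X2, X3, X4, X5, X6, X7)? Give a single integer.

Exponent matrix [M,T,I] × [X1,X2,X3,X4,X5,X6,X7]:
  M: [ 0 -1  0  1  1  1  1]
  T: [-1  1 -1  0 -1 -1  0]
  I: [-1  0 -1  1  0  0  1]
Row reduction gives pivot columns X1,X2; rank = 2

2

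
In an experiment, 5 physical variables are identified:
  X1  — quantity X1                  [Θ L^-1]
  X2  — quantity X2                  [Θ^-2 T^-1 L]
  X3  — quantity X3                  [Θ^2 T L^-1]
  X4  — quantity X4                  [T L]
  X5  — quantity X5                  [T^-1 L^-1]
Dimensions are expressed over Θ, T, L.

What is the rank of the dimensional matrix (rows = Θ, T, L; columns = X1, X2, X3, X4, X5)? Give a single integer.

2

Exponent matrix [Θ,T,L] × [X1,X2,X3,X4,X5]:
  Θ: [ 1 -2  2  0  0]
  T: [ 0 -1  1  1 -1]
  L: [-1  1 -1  1 -1]
RREF → pivots at {X1,X2} ⇒ r = 2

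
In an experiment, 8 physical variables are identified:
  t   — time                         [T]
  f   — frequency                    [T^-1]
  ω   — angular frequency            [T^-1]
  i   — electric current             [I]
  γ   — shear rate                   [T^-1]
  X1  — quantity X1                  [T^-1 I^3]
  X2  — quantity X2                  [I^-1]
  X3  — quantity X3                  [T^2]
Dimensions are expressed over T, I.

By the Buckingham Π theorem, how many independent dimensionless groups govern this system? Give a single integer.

6

Exponent matrix [T,I] × [t,f,ω,i,γ,X1,X2,X3]:
  T: [ 1 -1 -1  0 -1 -1  0  2]
  I: [ 0  0  0  1  0  3 -1  0]
Row reduction gives pivot columns t,i; rank = 2
8 vars − rank 2 = 6 Π groups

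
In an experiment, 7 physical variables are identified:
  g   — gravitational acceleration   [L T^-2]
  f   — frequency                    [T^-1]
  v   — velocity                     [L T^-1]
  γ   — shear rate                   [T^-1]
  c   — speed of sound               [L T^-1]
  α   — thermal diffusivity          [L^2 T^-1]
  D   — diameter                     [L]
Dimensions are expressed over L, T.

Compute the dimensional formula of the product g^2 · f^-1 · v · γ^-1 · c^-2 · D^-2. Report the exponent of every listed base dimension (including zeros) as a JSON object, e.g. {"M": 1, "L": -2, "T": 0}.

{"L": -1, "T": -1}

Write exponents as rows L,T / cols g,f,v,γ,c,α,D:
  L: [ 1  0  1  0  1  2  1]
  T: [-2 -1 -1 -1 -1 -1  0]
  [L]: (2)·1+(-1)·0+(1)·1+(-1)·0+(-2)·1+(-2)·1 = -1
  [T]: (2)·-2+(-1)·-1+(1)·-1+(-1)·-1+(-2)·-1+(-2)·0 = -1
⇒ L^-1 T^-1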